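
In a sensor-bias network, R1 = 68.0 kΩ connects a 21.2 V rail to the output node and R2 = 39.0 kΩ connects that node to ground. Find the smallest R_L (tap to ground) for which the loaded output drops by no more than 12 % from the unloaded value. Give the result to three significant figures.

Output resistance R_th = R1‖R2 = (68.0 × 39.0)/107.0 = 24.79 kΩ.
The fractional drop is R_th/(R_th + R_L); requiring this ≤ 0.120 gives R_L ≥ R_th(1/0.120 − 1) = 24.79 × 7.333 = 182 kΩ.

R_L(min) ≈ 182 kΩ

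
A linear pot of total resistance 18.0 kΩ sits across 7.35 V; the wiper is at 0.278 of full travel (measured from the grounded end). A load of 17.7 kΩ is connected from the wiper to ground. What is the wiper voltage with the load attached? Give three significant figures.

V ≈ 1.70 V

The wiper splits the pot into (1−α)R = 13.00 kΩ above and αR = 5.004 kΩ below.
Lower section ‖ load = 3.901 kΩ.
V_wiper = 7.35 × 3.901/(13.00 + 3.901) = 1.70 V.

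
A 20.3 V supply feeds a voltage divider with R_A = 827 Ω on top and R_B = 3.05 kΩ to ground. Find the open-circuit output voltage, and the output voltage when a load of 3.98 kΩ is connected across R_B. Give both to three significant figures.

Unloaded: 16.0 V; loaded: 13.7 V

Open-circuit: V = 20.3 × 3050/(827 + 3050) = 16.0 V.
With the load, R_B becomes R_B‖R_L = 1727 Ω, so V = 20.3 × 1727/2554 = 13.7 V.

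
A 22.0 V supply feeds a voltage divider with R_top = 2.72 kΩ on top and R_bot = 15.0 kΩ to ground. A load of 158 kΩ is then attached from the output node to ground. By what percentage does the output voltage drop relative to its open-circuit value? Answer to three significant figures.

The divider's output (Thévenin) resistance is R_top‖R_bot = 2.302 kΩ.
Fractional drop under load = R_th/(R_th + R_L) = 2.302 / (2.302 + 158) = 0.01436.
So the output falls by 1.44 %.

1.44 %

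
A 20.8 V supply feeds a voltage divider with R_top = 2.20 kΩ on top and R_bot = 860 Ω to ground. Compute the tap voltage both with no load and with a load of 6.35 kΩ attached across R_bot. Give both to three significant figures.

Unloaded: 5.85 V; loaded: 5.33 V

Open-circuit: V = 20.8 × 860/(2200 + 860) = 5.85 V.
With the load, R_bot becomes R_bot‖R_L = 757.4 Ω, so V = 20.8 × 757.4/2957 = 5.33 V.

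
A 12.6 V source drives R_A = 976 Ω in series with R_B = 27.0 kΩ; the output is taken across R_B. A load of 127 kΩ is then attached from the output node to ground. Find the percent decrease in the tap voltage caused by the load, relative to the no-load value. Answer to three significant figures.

0.736 %

The divider's output (Thévenin) resistance is R_A‖R_B = 942.0 Ω.
Fractional drop under load = R_th/(R_th + R_L) = 942.0 / (942.0 + 127000) = 0.007362.
So the output falls by 0.736 %.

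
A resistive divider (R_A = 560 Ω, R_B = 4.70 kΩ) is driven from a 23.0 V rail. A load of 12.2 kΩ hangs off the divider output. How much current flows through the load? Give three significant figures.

I_L ≈ 1.62 mA

R_B‖R_L = 3393 Ω; V_out = 23.0 × 3393/3953 = 19.74 V.
I_L = V_out / R_L = 19.74 / 12.2 kΩ = 1.62 mA.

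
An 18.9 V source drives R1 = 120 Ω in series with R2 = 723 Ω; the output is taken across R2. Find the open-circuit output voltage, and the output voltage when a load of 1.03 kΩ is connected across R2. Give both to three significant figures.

Open-circuit: V = 18.9 × 723/(120 + 723) = 16.2 V.
With the load, R2 becomes R2‖R_L = 424.8 Ω, so V = 18.9 × 424.8/544.8 = 14.7 V.

Unloaded: 16.2 V; loaded: 14.7 V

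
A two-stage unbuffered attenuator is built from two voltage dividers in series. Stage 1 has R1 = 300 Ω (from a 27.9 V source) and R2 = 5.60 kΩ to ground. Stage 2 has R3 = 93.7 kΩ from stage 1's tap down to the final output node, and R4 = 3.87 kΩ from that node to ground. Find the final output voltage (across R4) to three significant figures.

Stage 2 presents R3+R4 = 97570 Ω as a load on stage 1's tap.
Stage 1's lower leg becomes R2‖(R3+R4) = 5296 Ω, so V_mid = 27.9 × 5296/5596 = 26.40 V.
Stage 2 is itself unloaded: V_out = V_mid × R4/(R3+R4) = 26.40 × 3870/97570 = 1.05 V.

V_out ≈ 1.05 V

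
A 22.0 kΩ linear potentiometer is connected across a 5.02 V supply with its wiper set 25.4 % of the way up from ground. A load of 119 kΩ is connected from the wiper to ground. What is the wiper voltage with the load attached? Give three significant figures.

V ≈ 1.23 V

The wiper splits the pot into (1−α)R = 16.41 kΩ above and αR = 5.588 kΩ below.
Lower section ‖ load = 5.337 kΩ.
V_wiper = 5.02 × 5.337/(16.41 + 5.337) = 1.23 V.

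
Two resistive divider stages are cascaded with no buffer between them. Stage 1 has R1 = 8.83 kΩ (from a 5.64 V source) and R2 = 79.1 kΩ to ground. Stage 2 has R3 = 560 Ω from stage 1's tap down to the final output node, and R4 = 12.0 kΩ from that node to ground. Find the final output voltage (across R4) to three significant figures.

V_out ≈ 2.97 V

Stage 2 presents R3+R4 = 12560 Ω as a load on stage 1's tap.
Stage 1's lower leg becomes R2‖(R3+R4) = 10840 Ω, so V_mid = 5.64 × 10840/19670 = 3.108 V.
Stage 2 is itself unloaded: V_out = V_mid × R4/(R3+R4) = 3.108 × 12000/12560 = 2.97 V.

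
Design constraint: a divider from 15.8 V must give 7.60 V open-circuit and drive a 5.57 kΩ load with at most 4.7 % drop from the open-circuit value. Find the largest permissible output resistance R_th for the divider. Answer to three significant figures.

Loading drop = R_th/(R_th + R_L) ≤ 0.0470, so R_th ≤ R_L · ε/(1−ε) = 5.57 kΩ × 0.0470/0.9530 = 275 Ω.

R_th ≤ 275 Ω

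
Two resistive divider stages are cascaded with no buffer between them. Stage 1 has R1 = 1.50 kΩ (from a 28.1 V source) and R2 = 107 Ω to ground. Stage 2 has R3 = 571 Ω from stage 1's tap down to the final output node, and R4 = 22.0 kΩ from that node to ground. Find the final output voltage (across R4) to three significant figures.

V_out ≈ 1.82 V

Stage 2 presents R3+R4 = 22570 Ω as a load on stage 1's tap.
Stage 1's lower leg becomes R2‖(R3+R4) = 106.5 Ω, so V_mid = 28.1 × 106.5/1606 = 1.863 V.
Stage 2 is itself unloaded: V_out = V_mid × R4/(R3+R4) = 1.863 × 22000/22570 = 1.82 V.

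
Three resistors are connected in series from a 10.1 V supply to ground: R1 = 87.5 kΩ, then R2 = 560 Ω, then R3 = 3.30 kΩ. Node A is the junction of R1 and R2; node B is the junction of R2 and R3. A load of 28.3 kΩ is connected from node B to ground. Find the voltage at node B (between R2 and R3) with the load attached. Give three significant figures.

At node B, R3 is in parallel with the load: R3‖R_L = 2955 Ω.
Below node A the resistance is R2 + (R3‖R_L) = 3515 Ω, so V_A = 10.1 × 3515/91020 = 0.3901 V.
Then V_B = V_A × (R3‖R_L)/(R2 + R3‖R_L) = 0.3901 × 2955/3515 = 0.328 V.

V ≈ 0.328 V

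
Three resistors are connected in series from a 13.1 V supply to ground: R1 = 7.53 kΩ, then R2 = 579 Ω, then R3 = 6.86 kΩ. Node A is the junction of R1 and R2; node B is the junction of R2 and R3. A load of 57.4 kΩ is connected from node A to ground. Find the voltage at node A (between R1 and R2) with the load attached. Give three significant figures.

Below node A the series string R2+R3 = 7439 Ω sits in parallel with the 57400 Ω load: 6586 Ω.
V_A = 13.1 × 6586/(7530 + 6586) = 6.11 V.

V ≈ 6.11 V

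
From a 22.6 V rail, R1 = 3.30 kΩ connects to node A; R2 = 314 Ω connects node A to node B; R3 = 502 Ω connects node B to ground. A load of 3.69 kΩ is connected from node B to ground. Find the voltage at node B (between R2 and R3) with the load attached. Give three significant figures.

V ≈ 2.46 V

At node B, R3 is in parallel with the load: R3‖R_L = 441.9 Ω.
Below node A the resistance is R2 + (R3‖R_L) = 755.9 Ω, so V_A = 22.6 × 755.9/4056 = 4.212 V.
Then V_B = V_A × (R3‖R_L)/(R2 + R3‖R_L) = 4.212 × 441.9/755.9 = 2.46 V.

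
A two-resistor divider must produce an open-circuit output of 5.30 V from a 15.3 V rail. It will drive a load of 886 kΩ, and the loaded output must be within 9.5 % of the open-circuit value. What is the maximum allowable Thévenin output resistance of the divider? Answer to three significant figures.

R_th ≤ 93.0 kΩ

Loading drop = R_th/(R_th + R_L) ≤ 0.0950, so R_th ≤ R_L · ε/(1−ε) = 886 kΩ × 0.0950/0.9050 = 93.0 kΩ.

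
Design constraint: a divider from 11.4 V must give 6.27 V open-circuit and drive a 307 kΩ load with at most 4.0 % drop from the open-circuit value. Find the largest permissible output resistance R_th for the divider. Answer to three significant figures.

R_th ≤ 12.8 kΩ

Loading drop = R_th/(R_th + R_L) ≤ 0.0400, so R_th ≤ R_L · ε/(1−ε) = 307 kΩ × 0.0400/0.9600 = 12.8 kΩ.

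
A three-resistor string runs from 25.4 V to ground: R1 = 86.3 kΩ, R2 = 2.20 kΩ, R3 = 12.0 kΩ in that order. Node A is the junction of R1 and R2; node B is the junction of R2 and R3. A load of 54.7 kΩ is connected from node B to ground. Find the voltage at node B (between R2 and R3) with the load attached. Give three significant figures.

At node B, R3 is in parallel with the load: R3‖R_L = 9.841 kΩ.
Below node A the resistance is R2 + (R3‖R_L) = 12.04 kΩ, so V_A = 25.4 × 12.04/98.34 = 3.110 V.
Then V_B = V_A × (R3‖R_L)/(R2 + R3‖R_L) = 3.110 × 9.841/12.04 = 2.54 V.

V ≈ 2.54 V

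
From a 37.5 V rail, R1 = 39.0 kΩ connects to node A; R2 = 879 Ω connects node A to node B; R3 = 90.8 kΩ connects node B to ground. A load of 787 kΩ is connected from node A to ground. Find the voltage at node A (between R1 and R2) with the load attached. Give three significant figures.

V ≈ 25.4 V

Below node A the series string R2+R3 = 91680 Ω sits in parallel with the 787000 Ω load: 82110 Ω.
V_A = 37.5 × 82110/(39000 + 82110) = 25.4 V.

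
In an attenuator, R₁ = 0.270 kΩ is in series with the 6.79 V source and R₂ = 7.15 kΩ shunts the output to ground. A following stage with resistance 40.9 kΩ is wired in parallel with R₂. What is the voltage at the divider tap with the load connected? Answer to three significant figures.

V_out ≈ 6.50 V

The load sits in parallel with R₂: R₂‖R_L = (7150 × 40900) / (7150 + 40900) = 6086 Ω.
V_out = 6.79 × 6086 / (270 + 6086) = 6.79 × 6086/6356 = 6.50 V.
(Unloaded it would have been 6.54 V.)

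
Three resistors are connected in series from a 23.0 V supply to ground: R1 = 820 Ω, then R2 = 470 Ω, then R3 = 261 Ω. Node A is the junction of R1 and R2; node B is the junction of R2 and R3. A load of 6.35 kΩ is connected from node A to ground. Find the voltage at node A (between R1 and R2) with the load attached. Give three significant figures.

Below node A the series string R2+R3 = 731.0 Ω sits in parallel with the 6350 Ω load: 655.5 Ω.
V_A = 23.0 × 655.5/(820 + 655.5) = 10.2 V.

V ≈ 10.2 V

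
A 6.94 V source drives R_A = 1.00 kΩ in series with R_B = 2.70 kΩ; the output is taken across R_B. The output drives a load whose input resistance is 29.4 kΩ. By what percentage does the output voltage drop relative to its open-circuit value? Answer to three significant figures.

2.42 %

The divider's output (Thévenin) resistance is R_A‖R_B = 0.7297 kΩ.
Fractional drop under load = R_th/(R_th + R_L) = 0.7297 / (0.7297 + 29.4) = 0.02422.
So the output falls by 2.42 %.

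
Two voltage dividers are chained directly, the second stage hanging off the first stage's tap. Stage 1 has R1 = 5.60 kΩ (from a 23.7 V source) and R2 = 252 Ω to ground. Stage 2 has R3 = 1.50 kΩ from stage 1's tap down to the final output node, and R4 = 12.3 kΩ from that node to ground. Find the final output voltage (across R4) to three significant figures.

V_out ≈ 0.894 V

Stage 2 presents R3+R4 = 13800 Ω as a load on stage 1's tap.
Stage 1's lower leg becomes R2‖(R3+R4) = 247.5 Ω, so V_mid = 23.7 × 247.5/5847 = 1.003 V.
Stage 2 is itself unloaded: V_out = V_mid × R4/(R3+R4) = 1.003 × 12300/13800 = 0.894 V.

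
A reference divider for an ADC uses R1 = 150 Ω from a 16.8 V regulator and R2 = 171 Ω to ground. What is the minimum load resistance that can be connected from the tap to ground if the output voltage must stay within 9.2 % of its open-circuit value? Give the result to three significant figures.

R_L(min) ≈ 789 Ω

Output resistance R_th = R1‖R2 = (150 × 171)/321.0 = 79.91 Ω.
The fractional drop is R_th/(R_th + R_L); requiring this ≤ 0.0920 gives R_L ≥ R_th(1/0.0920 − 1) = 79.91 × 9.870 = 789 Ω.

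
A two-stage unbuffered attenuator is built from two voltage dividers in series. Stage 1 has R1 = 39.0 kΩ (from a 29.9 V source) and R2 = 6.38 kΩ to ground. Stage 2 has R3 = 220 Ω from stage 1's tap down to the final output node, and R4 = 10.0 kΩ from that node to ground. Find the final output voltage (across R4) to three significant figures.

V_out ≈ 2.68 V

Stage 2 presents R3+R4 = 10220 Ω as a load on stage 1's tap.
Stage 1's lower leg becomes R2‖(R3+R4) = 3928 Ω, so V_mid = 29.9 × 3928/42930 = 2.736 V.
Stage 2 is itself unloaded: V_out = V_mid × R4/(R3+R4) = 2.736 × 10000/10220 = 2.68 V.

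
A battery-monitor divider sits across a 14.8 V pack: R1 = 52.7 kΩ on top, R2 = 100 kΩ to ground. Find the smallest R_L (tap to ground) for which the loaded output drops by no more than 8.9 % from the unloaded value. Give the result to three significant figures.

R_L(min) ≈ 353 kΩ

Output resistance R_th = R1‖R2 = (52.7 × 100)/152.7 = 34.51 kΩ.
The fractional drop is R_th/(R_th + R_L); requiring this ≤ 0.0890 gives R_L ≥ R_th(1/0.0890 − 1) = 34.51 × 10.24 = 353 kΩ.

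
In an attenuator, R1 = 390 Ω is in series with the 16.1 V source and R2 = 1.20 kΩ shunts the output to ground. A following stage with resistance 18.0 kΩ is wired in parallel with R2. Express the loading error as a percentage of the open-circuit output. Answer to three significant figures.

The divider's output (Thévenin) resistance is R1‖R2 = 294.3 Ω.
Fractional drop under load = R_th/(R_th + R_L) = 294.3 / (294.3 + 18000) = 0.01609.
So the output falls by 1.61 %.

1.61 %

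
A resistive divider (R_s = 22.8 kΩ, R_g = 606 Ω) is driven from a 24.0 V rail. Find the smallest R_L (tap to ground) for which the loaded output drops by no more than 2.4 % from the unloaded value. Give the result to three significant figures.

Output resistance R_th = R_s‖R_g = (22800 × 606)/23410 = 590.3 Ω.
The fractional drop is R_th/(R_th + R_L); requiring this ≤ 0.0240 gives R_L ≥ R_th(1/0.0240 − 1) = 590.3 × 40.67 = 24.0 kΩ.

R_L(min) ≈ 24.0 kΩ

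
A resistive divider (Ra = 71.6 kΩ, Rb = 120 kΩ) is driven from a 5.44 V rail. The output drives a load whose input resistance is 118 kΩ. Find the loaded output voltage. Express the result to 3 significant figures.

The load sits in parallel with Rb: Rb‖R_L = (120 × 118) / (120 + 118) = 59.50 kΩ.
V_out = 5.44 × 59.50 / (71.6 + 59.50) = 5.44 × 59.50/131.1 = 2.47 V.

V_out ≈ 2.47 V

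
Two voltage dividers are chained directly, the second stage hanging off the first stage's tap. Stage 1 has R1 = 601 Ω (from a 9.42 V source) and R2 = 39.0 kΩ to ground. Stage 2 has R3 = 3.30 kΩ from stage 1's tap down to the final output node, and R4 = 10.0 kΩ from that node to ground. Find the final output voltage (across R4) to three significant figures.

V_out ≈ 6.68 V

Stage 2 presents R3+R4 = 13300 Ω as a load on stage 1's tap.
Stage 1's lower leg becomes R2‖(R3+R4) = 9918 Ω, so V_mid = 9.42 × 9918/10520 = 8.882 V.
Stage 2 is itself unloaded: V_out = V_mid × R4/(R3+R4) = 8.882 × 10000/13300 = 6.68 V.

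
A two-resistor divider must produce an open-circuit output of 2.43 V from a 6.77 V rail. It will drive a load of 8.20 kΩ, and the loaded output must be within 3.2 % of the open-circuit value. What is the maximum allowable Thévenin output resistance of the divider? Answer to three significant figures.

R_th ≤ 271 Ω

Loading drop = R_th/(R_th + R_L) ≤ 0.0320, so R_th ≤ R_L · ε/(1−ε) = 8.20 kΩ × 0.0320/0.9680 = 271 Ω.
(Any R1, R2 with R2/(R1+R2) = 0.359 and R1‖R2 ≤ 271 Ω will meet the spec.)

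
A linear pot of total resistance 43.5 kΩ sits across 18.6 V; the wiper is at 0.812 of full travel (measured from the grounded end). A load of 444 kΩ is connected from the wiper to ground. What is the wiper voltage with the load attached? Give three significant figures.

V ≈ 14.9 V

The wiper splits the pot into (1−α)R = 8.178 kΩ above and αR = 35.32 kΩ below.
Lower section ‖ load = 32.72 kΩ.
V_wiper = 18.6 × 32.72/(8.178 + 32.72) = 14.9 V.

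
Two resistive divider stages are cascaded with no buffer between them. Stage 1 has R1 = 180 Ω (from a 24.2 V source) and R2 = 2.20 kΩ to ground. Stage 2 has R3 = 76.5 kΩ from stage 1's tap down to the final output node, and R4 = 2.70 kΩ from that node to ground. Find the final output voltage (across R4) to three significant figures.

V_out ≈ 0.761 V

Stage 2 presents R3+R4 = 79200 Ω as a load on stage 1's tap.
Stage 1's lower leg becomes R2‖(R3+R4) = 2141 Ω, so V_mid = 24.2 × 2141/2321 = 22.32 V.
Stage 2 is itself unloaded: V_out = V_mid × R4/(R3+R4) = 22.32 × 2700/79200 = 0.761 V.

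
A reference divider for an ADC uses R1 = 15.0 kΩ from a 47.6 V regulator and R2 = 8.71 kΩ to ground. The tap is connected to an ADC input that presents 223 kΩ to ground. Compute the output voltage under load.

The load sits in parallel with R2: R2‖R_L = (8.71 × 223) / (8.71 + 223) = 8.383 kΩ.
V_out = 47.6 × 8.383 / (15.0 + 8.383) = 47.6 × 8.383/23.38 = 17.1 V.

V_out ≈ 17.1 V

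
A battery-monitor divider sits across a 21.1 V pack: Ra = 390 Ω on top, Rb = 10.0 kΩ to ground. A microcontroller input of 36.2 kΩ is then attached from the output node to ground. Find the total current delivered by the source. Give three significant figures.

Rb‖R_L = 7835 Ω, so the source sees Ra + Rb‖R_L = 8225 Ω.
I = 21.1 V / 8225 Ω = 2.57 mA.

I ≈ 2.57 mA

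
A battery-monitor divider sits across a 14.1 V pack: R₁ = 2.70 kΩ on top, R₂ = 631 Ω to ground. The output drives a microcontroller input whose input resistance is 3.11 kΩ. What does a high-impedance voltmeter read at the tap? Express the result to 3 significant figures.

The load sits in parallel with R₂: R₂‖R_L = (631 × 3110) / (631 + 3110) = 524.6 Ω.
V_out = 14.1 × 524.6 / (2700 + 524.6) = 14.1 × 524.6/3225 = 2.29 V.

V_out ≈ 2.29 V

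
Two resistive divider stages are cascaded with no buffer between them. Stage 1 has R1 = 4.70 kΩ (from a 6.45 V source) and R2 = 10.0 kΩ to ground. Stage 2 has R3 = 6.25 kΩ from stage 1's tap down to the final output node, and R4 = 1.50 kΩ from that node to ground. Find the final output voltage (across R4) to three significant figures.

V_out ≈ 0.601 V

Stage 2 presents R3+R4 = 7.750 kΩ as a load on stage 1's tap.
Stage 1's lower leg becomes R2‖(R3+R4) = 4.366 kΩ, so V_mid = 6.45 × 4.366/9.066 = 3.106 V.
Stage 2 is itself unloaded: V_out = V_mid × R4/(R3+R4) = 3.106 × 1.50/7.750 = 0.601 V.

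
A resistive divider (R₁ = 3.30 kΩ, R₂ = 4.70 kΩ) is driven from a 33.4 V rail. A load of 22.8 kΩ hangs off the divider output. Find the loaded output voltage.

The load sits in parallel with R₂: R₂‖R_L = (4.70 × 22.8) / (4.70 + 22.8) = 3.897 kΩ.
V_out = 33.4 × 3.897 / (3.30 + 3.897) = 33.4 × 3.897/7.197 = 18.1 V.
(Unloaded it would have been 19.6 V.)

V_out ≈ 18.1 V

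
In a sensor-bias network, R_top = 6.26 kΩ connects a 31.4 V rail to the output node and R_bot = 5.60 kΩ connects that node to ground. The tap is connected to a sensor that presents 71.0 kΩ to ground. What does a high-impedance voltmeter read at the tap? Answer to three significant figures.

V_out ≈ 14.2 V

The load sits in parallel with R_bot: R_bot‖R_L = (5.60 × 71.0) / (5.60 + 71.0) = 5.191 kΩ.
V_out = 31.4 × 5.191 / (6.26 + 5.191) = 31.4 × 5.191/11.45 = 14.2 V.
(Unloaded it would have been 14.8 V.)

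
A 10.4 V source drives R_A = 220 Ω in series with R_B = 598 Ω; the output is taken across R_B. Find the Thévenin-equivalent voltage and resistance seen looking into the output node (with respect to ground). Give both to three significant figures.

V_th is the open-circuit tap voltage: 10.4 × 598/(220 + 598) = 7.60 V.
With the supply zeroed, R_A and R_B appear in parallel from the tap: R_th = R_A‖R_B = (220 × 598)/818.0 = 161 Ω.

V_th = 7.60 V, R_th = 161 Ω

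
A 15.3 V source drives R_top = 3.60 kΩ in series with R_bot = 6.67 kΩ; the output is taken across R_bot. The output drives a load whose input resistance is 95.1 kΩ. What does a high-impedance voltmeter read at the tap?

V_out ≈ 9.70 V

The load sits in parallel with R_bot: R_bot‖R_L = (6.67 × 95.1) / (6.67 + 95.1) = 6.233 kΩ.
V_out = 15.3 × 6.233 / (3.60 + 6.233) = 15.3 × 6.233/9.833 = 9.70 V.
(Unloaded it would have been 9.94 V.)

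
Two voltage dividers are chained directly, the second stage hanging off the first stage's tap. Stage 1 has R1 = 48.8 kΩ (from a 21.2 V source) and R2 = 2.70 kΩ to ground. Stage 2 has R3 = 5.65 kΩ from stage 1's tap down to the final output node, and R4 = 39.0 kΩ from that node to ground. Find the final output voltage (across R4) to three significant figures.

V_out ≈ 0.918 V

Stage 2 presents R3+R4 = 44.65 kΩ as a load on stage 1's tap.
Stage 1's lower leg becomes R2‖(R3+R4) = 2.546 kΩ, so V_mid = 21.2 × 2.546/51.35 = 1.051 V.
Stage 2 is itself unloaded: V_out = V_mid × R4/(R3+R4) = 1.051 × 39.0/44.65 = 0.918 V.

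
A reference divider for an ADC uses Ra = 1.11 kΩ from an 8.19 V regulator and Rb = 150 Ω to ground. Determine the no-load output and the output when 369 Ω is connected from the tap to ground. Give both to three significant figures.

Open-circuit: V = 8.19 × 150/(1110 + 150) = 0.975 V.
With the load, Rb becomes Rb‖R_L = 106.6 Ω, so V = 8.19 × 106.6/1217 = 0.718 V.

Unloaded: 0.975 V; loaded: 0.718 V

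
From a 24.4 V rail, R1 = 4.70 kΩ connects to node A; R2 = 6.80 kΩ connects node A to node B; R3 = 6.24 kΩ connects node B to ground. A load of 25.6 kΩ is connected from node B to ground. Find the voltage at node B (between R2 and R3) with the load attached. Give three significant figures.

At node B, R3 is in parallel with the load: R3‖R_L = 5.017 kΩ.
Below node A the resistance is R2 + (R3‖R_L) = 11.82 kΩ, so V_A = 24.4 × 11.82/16.52 = 17.46 V.
Then V_B = V_A × (R3‖R_L)/(R2 + R3‖R_L) = 17.46 × 5.017/11.82 = 7.41 V.

V ≈ 7.41 V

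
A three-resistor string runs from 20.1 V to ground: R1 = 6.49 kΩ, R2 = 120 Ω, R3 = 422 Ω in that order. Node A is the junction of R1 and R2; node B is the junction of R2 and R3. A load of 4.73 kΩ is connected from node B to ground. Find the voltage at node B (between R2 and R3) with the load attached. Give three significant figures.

V ≈ 1.11 V

At node B, R3 is in parallel with the load: R3‖R_L = 387.4 Ω.
Below node A the resistance is R2 + (R3‖R_L) = 507.4 Ω, so V_A = 20.1 × 507.4/6997 = 1.458 V.
Then V_B = V_A × (R3‖R_L)/(R2 + R3‖R_L) = 1.458 × 387.4/507.4 = 1.11 V.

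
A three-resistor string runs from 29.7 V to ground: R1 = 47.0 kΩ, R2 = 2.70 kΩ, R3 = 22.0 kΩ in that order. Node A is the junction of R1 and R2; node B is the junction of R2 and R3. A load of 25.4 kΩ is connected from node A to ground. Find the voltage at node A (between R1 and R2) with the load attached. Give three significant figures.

V ≈ 6.25 V

Below node A the series string R2+R3 = 24.70 kΩ sits in parallel with the 25.4 kΩ load: 12.52 kΩ.
V_A = 29.7 × 12.52/(47.0 + 12.52) = 6.25 V.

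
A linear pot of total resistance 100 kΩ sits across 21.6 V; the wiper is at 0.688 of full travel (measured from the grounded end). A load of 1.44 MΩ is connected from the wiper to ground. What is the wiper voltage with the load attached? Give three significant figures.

V ≈ 14.6 V

The wiper splits the pot into (1−α)R = 31.20 kΩ above and αR = 68.80 kΩ below.
Lower section ‖ load = 65.66 kΩ.
V_wiper = 21.6 × 65.66/(31.20 + 65.66) = 14.6 V.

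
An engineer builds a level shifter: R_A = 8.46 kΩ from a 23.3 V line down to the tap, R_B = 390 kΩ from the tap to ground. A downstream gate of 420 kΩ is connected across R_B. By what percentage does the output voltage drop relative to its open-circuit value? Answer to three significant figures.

The divider's output (Thévenin) resistance is R_A‖R_B = 8.280 kΩ.
Fractional drop under load = R_th/(R_th + R_L) = 8.280 / (8.280 + 420) = 0.01933.
So the output falls by 1.93 %.

1.93 %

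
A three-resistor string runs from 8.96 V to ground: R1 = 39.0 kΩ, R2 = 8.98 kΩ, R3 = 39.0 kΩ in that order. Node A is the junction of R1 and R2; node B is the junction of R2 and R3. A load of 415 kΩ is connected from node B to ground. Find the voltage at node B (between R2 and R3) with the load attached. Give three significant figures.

V ≈ 3.82 V

At node B, R3 is in parallel with the load: R3‖R_L = 35.65 kΩ.
Below node A the resistance is R2 + (R3‖R_L) = 44.63 kΩ, so V_A = 8.96 × 44.63/83.63 = 4.782 V.
Then V_B = V_A × (R3‖R_L)/(R2 + R3‖R_L) = 4.782 × 35.65/44.63 = 3.82 V.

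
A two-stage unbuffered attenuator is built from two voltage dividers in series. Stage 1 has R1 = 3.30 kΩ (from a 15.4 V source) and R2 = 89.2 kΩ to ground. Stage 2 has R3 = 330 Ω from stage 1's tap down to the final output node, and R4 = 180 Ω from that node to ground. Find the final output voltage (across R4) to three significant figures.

Stage 2 presents R3+R4 = 510.0 Ω as a load on stage 1's tap.
Stage 1's lower leg becomes R2‖(R3+R4) = 507.1 Ω, so V_mid = 15.4 × 507.1/3807 = 2.051 V.
Stage 2 is itself unloaded: V_out = V_mid × R4/(R3+R4) = 2.051 × 180/510.0 = 0.724 V.

V_out ≈ 0.724 V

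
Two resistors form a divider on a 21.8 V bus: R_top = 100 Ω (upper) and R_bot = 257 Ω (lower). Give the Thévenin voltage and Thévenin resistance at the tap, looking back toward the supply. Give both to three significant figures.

V_th is the open-circuit tap voltage: 21.8 × 257/(100 + 257) = 15.7 V.
With the supply zeroed, R_top and R_bot appear in parallel from the tap: R_th = R_top‖R_bot = (100 × 257)/357.0 = 72.0 Ω.

V_th = 15.7 V, R_th = 72.0 Ω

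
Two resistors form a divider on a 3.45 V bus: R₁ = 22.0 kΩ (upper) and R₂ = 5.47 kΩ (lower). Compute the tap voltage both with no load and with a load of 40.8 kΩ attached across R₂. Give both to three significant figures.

Open-circuit: V = 3.45 × 5.47/(22.0 + 5.47) = 0.687 V.
With the load, R₂ becomes R₂‖R_L = 4.823 kΩ, so V = 3.45 × 4.823/26.82 = 0.620 V.

Unloaded: 0.687 V; loaded: 0.620 V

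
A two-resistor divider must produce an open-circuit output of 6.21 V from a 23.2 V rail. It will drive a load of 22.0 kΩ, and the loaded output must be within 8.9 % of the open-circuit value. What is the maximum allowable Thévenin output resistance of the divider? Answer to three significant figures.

Loading drop = R_th/(R_th + R_L) ≤ 0.0890, so R_th ≤ R_L · ε/(1−ε) = 22.0 kΩ × 0.0890/0.9110 = 2.15 kΩ.

R_th ≤ 2.15 kΩ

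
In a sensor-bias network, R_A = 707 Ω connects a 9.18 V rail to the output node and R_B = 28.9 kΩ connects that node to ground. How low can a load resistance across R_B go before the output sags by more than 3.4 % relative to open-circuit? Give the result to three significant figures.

Output resistance R_th = R_A‖R_B = (707 × 28900)/29610 = 690.1 Ω.
The fractional drop is R_th/(R_th + R_L); requiring this ≤ 0.0340 gives R_L ≥ R_th(1/0.0340 − 1) = 690.1 × 28.41 = 19.6 kΩ.

R_L(min) ≈ 19.6 kΩ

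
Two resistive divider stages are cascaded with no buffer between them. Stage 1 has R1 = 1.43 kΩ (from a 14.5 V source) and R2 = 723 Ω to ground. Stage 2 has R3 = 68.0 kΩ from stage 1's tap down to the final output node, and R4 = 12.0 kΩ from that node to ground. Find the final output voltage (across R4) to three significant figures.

Stage 2 presents R3+R4 = 80000 Ω as a load on stage 1's tap.
Stage 1's lower leg becomes R2‖(R3+R4) = 716.5 Ω, so V_mid = 14.5 × 716.5/2147 = 4.840 V.
Stage 2 is itself unloaded: V_out = V_mid × R4/(R3+R4) = 4.840 × 12000/80000 = 0.726 V.

V_out ≈ 0.726 V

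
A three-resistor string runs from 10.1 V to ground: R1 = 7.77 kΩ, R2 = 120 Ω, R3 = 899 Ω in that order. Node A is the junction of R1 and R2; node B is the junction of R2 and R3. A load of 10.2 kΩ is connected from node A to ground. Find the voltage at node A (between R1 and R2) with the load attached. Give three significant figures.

Below node A the series string R2+R3 = 1019 Ω sits in parallel with the 10200 Ω load: 926.4 Ω.
V_A = 10.1 × 926.4/(7770 + 926.4) = 1.08 V.

V ≈ 1.08 V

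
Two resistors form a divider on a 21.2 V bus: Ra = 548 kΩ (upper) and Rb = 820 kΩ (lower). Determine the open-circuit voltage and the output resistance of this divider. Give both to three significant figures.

V_th is the open-circuit tap voltage: 21.2 × 820/(548 + 820) = 12.7 V.
With the supply zeroed, Ra and Rb appear in parallel from the tap: R_th = Ra‖Rb = (548 × 820)/1368 = 328 kΩ.

V_th = 12.7 V, R_th = 328 kΩ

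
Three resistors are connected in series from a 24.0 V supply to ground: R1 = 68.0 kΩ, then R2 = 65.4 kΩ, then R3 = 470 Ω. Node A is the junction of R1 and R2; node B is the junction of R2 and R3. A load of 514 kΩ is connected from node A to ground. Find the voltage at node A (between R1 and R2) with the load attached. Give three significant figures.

Below node A the series string R2+R3 = 65870 Ω sits in parallel with the 514000 Ω load: 58390 Ω.
V_A = 24.0 × 58390/(68000 + 58390) = 11.1 V.

V ≈ 11.1 V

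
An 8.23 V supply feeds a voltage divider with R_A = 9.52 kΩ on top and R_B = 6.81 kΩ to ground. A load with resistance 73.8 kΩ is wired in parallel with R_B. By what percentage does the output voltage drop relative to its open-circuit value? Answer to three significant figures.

The divider's output (Thévenin) resistance is R_A‖R_B = 3.970 kΩ.
Fractional drop under load = R_th/(R_th + R_L) = 3.970 / (3.970 + 73.8) = 0.05105.
So the output falls by 5.10 %.

5.10 %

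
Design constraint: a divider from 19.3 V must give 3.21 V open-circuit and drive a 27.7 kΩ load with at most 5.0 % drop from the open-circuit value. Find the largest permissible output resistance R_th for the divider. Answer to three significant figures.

R_th ≤ 1.46 kΩ

Loading drop = R_th/(R_th + R_L) ≤ 0.0500, so R_th ≤ R_L · ε/(1−ε) = 27.7 kΩ × 0.0500/0.9500 = 1.46 kΩ.
(Any R1, R2 with R2/(R1+R2) = 0.166 and R1‖R2 ≤ 1.46 kΩ will meet the spec.)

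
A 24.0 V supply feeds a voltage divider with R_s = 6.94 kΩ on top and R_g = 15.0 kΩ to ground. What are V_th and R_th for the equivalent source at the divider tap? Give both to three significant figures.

V_th = 16.4 V, R_th = 4.74 kΩ

V_th is the open-circuit tap voltage: 24.0 × 15.0/(6.94 + 15.0) = 16.4 V.
With the supply zeroed, R_s and R_g appear in parallel from the tap: R_th = R_s‖R_g = (6.94 × 15.0)/21.94 = 4.74 kΩ.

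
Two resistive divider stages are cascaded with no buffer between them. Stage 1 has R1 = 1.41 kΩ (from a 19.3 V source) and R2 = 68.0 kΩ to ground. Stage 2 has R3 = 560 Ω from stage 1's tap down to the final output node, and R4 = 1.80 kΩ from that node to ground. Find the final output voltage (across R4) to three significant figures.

V_out ≈ 9.10 V

Stage 2 presents R3+R4 = 2360 Ω as a load on stage 1's tap.
Stage 1's lower leg becomes R2‖(R3+R4) = 2281 Ω, so V_mid = 19.3 × 2281/3691 = 11.93 V.
Stage 2 is itself unloaded: V_out = V_mid × R4/(R3+R4) = 11.93 × 1800/2360 = 9.10 V.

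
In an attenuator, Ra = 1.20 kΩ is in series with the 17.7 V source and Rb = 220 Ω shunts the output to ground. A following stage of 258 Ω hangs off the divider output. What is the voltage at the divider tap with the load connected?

The load sits in parallel with Rb: Rb‖R_L = (220 × 258) / (220 + 258) = 118.7 Ω.
V_out = 17.7 × 118.7 / (1200 + 118.7) = 17.7 × 118.7/1319 = 1.59 V.

V_out ≈ 1.59 V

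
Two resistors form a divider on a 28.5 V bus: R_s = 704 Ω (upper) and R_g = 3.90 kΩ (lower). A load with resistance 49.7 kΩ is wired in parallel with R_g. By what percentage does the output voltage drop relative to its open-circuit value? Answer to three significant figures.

The divider's output (Thévenin) resistance is R_s‖R_g = 596.4 Ω.
Fractional drop under load = R_th/(R_th + R_L) = 596.4 / (596.4 + 49700) = 0.01186.
So the output falls by 1.19 %.

1.19 %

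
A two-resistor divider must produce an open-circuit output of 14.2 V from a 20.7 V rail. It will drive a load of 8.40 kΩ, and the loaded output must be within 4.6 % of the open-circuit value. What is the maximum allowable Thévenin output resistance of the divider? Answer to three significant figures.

Loading drop = R_th/(R_th + R_L) ≤ 0.0460, so R_th ≤ R_L · ε/(1−ε) = 8.40 kΩ × 0.0460/0.9540 = 405 Ω.
(Any R1, R2 with R2/(R1+R2) = 0.686 and R1‖R2 ≤ 405 Ω will meet the spec.)

R_th ≤ 405 Ω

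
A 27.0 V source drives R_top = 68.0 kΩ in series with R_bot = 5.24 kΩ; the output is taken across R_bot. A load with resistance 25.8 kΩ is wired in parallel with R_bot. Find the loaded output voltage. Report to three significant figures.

V_out ≈ 1.63 V

The load sits in parallel with R_bot: R_bot‖R_L = (5.24 × 25.8) / (5.24 + 25.8) = 4.355 kΩ.
V_out = 27.0 × 4.355 / (68.0 + 4.355) = 27.0 × 4.355/72.36 = 1.63 V.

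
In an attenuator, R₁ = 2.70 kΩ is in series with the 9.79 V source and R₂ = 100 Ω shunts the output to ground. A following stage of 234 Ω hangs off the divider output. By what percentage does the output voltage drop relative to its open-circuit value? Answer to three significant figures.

The divider's output (Thévenin) resistance is R₁‖R₂ = 96.43 Ω.
Fractional drop under load = R_th/(R_th + R_L) = 96.43 / (96.43 + 234) = 0.2918.
So the output falls by 29.2 %.

29.2 %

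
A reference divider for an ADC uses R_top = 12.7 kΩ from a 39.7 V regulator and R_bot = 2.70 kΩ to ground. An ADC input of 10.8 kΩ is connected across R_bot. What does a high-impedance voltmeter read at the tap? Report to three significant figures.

V_out ≈ 5.77 V

The load sits in parallel with R_bot: R_bot‖R_L = (2.70 × 10.8) / (2.70 + 10.8) = 2.160 kΩ.
V_out = 39.7 × 2.160 / (12.7 + 2.160) = 39.7 × 2.160/14.86 = 5.77 V.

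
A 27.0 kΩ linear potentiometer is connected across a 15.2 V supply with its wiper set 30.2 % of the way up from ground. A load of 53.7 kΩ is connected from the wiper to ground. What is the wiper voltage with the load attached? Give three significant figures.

The wiper splits the pot into (1−α)R = 18.85 kΩ above and αR = 8.154 kΩ below.
Lower section ‖ load = 7.079 kΩ.
V_wiper = 15.2 × 7.079/(18.85 + 7.079) = 4.15 V.

V ≈ 4.15 V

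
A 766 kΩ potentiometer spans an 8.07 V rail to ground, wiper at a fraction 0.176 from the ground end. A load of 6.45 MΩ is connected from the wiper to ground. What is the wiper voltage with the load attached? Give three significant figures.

V ≈ 1.40 V

The wiper splits the pot into (1−α)R = 631.2 kΩ above and αR = 134.8 kΩ below.
Lower section ‖ load = 132.1 kΩ.
V_wiper = 8.07 × 132.1/(631.2 + 132.1) = 1.40 V.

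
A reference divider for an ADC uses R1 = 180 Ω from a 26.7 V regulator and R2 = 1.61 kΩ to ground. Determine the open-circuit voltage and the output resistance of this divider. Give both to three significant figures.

V_th = 24.0 V, R_th = 162 Ω

V_th is the open-circuit tap voltage: 26.7 × 1610/(180 + 1610) = 24.0 V.
With the supply zeroed, R1 and R2 appear in parallel from the tap: R_th = R1‖R2 = (180 × 1610)/1790 = 162 Ω.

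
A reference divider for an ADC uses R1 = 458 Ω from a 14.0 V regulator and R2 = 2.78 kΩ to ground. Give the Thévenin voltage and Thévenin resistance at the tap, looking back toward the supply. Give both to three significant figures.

V_th is the open-circuit tap voltage: 14.0 × 2780/(458 + 2780) = 12.0 V.
With the supply zeroed, R1 and R2 appear in parallel from the tap: R_th = R1‖R2 = (458 × 2780)/3238 = 393 Ω.

V_th = 12.0 V, R_th = 393 Ω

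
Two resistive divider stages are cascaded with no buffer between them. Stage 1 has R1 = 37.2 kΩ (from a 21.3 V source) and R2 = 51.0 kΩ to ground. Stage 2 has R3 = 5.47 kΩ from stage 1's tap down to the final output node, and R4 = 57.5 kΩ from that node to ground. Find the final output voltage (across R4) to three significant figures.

Stage 2 presents R3+R4 = 62.97 kΩ as a load on stage 1's tap.
Stage 1's lower leg becomes R2‖(R3+R4) = 28.18 kΩ, so V_mid = 21.3 × 28.18/65.38 = 9.180 V.
Stage 2 is itself unloaded: V_out = V_mid × R4/(R3+R4) = 9.180 × 57.5/62.97 = 8.38 V.

V_out ≈ 8.38 V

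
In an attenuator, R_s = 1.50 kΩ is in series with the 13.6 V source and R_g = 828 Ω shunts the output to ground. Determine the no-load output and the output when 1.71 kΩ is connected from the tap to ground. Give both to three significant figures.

Unloaded: 4.84 V; loaded: 3.69 V

Open-circuit: V = 13.6 × 828/(1500 + 828) = 4.84 V.
With the load, R_g becomes R_g‖R_L = 557.9 Ω, so V = 13.6 × 557.9/2058 = 3.69 V.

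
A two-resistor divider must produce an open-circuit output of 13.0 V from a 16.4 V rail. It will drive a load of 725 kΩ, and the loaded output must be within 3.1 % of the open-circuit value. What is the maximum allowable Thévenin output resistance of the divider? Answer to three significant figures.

Loading drop = R_th/(R_th + R_L) ≤ 0.0310, so R_th ≤ R_L · ε/(1−ε) = 725 kΩ × 0.0310/0.9690 = 23.2 kΩ.
(Any R1, R2 with R2/(R1+R2) = 0.793 and R1‖R2 ≤ 23.2 kΩ will meet the spec.)

R_th ≤ 23.2 kΩ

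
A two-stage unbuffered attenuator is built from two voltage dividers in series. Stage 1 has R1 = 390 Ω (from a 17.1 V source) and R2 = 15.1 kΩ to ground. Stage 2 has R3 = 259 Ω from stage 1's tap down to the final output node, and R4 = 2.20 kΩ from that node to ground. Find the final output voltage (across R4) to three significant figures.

V_out ≈ 12.9 V

Stage 2 presents R3+R4 = 2459 Ω as a load on stage 1's tap.
Stage 1's lower leg becomes R2‖(R3+R4) = 2115 Ω, so V_mid = 17.1 × 2115/2505 = 14.44 V.
Stage 2 is itself unloaded: V_out = V_mid × R4/(R3+R4) = 14.44 × 2200/2459 = 12.9 V.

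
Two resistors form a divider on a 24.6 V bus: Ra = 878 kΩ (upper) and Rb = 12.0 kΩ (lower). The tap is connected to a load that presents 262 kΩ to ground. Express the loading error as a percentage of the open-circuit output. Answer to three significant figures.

The divider's output (Thévenin) resistance is Ra‖Rb = 11.84 kΩ.
Fractional drop under load = R_th/(R_th + R_L) = 11.84 / (11.84 + 262) = 0.04323.
So the output falls by 4.32 %.

4.32 %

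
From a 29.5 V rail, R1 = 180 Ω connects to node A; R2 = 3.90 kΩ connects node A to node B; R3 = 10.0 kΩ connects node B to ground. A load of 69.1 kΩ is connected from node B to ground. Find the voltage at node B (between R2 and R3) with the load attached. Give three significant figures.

V ≈ 20.1 V

At node B, R3 is in parallel with the load: R3‖R_L = 8736 Ω.
Below node A the resistance is R2 + (R3‖R_L) = 12640 Ω, so V_A = 29.5 × 12640/12820 = 29.09 V.
Then V_B = V_A × (R3‖R_L)/(R2 + R3‖R_L) = 29.09 × 8736/12640 = 20.1 V.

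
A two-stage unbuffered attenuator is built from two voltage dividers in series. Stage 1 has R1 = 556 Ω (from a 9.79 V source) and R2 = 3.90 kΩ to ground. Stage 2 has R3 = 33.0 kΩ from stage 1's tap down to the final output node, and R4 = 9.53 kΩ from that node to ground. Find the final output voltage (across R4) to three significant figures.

V_out ≈ 1.90 V

Stage 2 presents R3+R4 = 42530 Ω as a load on stage 1's tap.
Stage 1's lower leg becomes R2‖(R3+R4) = 3572 Ω, so V_mid = 9.79 × 3572/4128 = 8.472 V.
Stage 2 is itself unloaded: V_out = V_mid × R4/(R3+R4) = 8.472 × 9530/42530 = 1.90 V.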